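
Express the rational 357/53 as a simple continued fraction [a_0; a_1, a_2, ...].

Run the Euclidean algorithm on 357 and 53; the successive quotients are the partial quotients a_0, a_1, ... (each step inverts the fractional part left over by the previous one):
  357 = 6*53 + 39, so a_0 = 6.
  53 = 1*39 + 14, so a_1 = 1.
  39 = 2*14 + 11, so a_2 = 2.
  14 = 1*11 + 3, so a_3 = 1.
  11 = 3*3 + 2, so a_4 = 3.
  3 = 1*2 + 1, so a_5 = 1.
  2 = 2*1 + 0, so a_6 = 2.
The remainder reaches 0 after 7 divisions, so the expansion has 7 partial quotients, read off in order.

[6; 1, 2, 1, 3, 1, 2]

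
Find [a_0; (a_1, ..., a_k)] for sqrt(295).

[17; (5, 1, 2, 3, 2, 6, 2, 3, 2, 1, 5, 34)]

Write x_i = (sqrt(295) + m_i)/d_i with (m_0, d_0) = (0, 1). a_0 = floor(sqrt(295)) = 17, since 17^2 = 289 <= 295 < 324 = 18^2.
Iterate m_{i+1} = d_i*a_i - m_i, d_{i+1} = (295 - m_{i+1}^2)/d_i, a_{i+1} = floor((a_0 + m_{i+1})/d_{i+1}):
  m_1 = 1*17 - 0 = 17, d_1 = (295 - 17^2)/1 = 6/1 = 6, a_1 = floor((17 + 17)/6) = 5.
  m_2 = 6*5 - 17 = 13, d_2 = (295 - 13^2)/6 = 126/6 = 21, a_2 = floor((17 + 13)/21) = 1.
  m_3 = 21*1 - 13 = 8, d_3 = (295 - 8^2)/21 = 231/21 = 11, a_3 = floor((17 + 8)/11) = 2.
  m_4 = 11*2 - 8 = 14, d_4 = (295 - 14^2)/11 = 99/11 = 9, a_4 = floor((17 + 14)/9) = 3.
  m_5 = 9*3 - 14 = 13, d_5 = (295 - 13^2)/9 = 126/9 = 14, a_5 = floor((17 + 13)/14) = 2.
  m_6 = 14*2 - 13 = 15, d_6 = (295 - 15^2)/14 = 70/14 = 5, a_6 = floor((17 + 15)/5) = 6.
  m_7 = 5*6 - 15 = 15, d_7 = (295 - 15^2)/5 = 70/5 = 14, a_7 = floor((17 + 15)/14) = 2.
  m_8 = 14*2 - 15 = 13, d_8 = (295 - 13^2)/14 = 126/14 = 9, a_8 = floor((17 + 13)/9) = 3.
  m_9 = 9*3 - 13 = 14, d_9 = (295 - 14^2)/9 = 99/9 = 11, a_9 = floor((17 + 14)/11) = 2.
  m_10 = 11*2 - 14 = 8, d_10 = (295 - 8^2)/11 = 231/11 = 21, a_10 = floor((17 + 8)/21) = 1.
  m_11 = 21*1 - 8 = 13, d_11 = (295 - 13^2)/21 = 126/21 = 6, a_11 = floor((17 + 13)/6) = 5.
  m_12 = 6*5 - 13 = 17, d_12 = (295 - 17^2)/6 = 6/6 = 1, a_12 = floor((17 + 17)/1) = 34.
  m_13 = 1*34 - 17 = 17, d_13 = (295 - 17^2)/1 = 6/1 = 6: (m_13, d_13) = (m_1, d_1) = (17, 6), so from here the quotients repeat a_1, ..., a_12; the period length is 12.
Hence the expansion of sqrt(295) is a_0 = 17 followed by the repeating block 5, 1, 2, 3, 2, 6, 2, 3, 2, 1, 5, 34 (period 12).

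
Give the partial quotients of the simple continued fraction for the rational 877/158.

Run the Euclidean algorithm on 877 and 158; the successive quotients are the partial quotients a_0, a_1, ... (each step inverts the fractional part left over by the previous one):
  877 = 5*158 + 87, so a_0 = 5.
  158 = 1*87 + 71, so a_1 = 1.
  87 = 1*71 + 16, so a_2 = 1.
  71 = 4*16 + 7, so a_3 = 4.
  16 = 2*7 + 2, so a_4 = 2.
  7 = 3*2 + 1, so a_5 = 3.
  2 = 2*1 + 0, so a_6 = 2.
The remainder reaches 0 after 7 divisions, so the expansion has 7 partial quotients, read off in order.

[5; 1, 1, 4, 2, 3, 2]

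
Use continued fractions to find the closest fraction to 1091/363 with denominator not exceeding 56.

Expand x = 1091/363 as a continued fraction with the Euclidean algorithm:
  1091 = 3*363 + 2, so a_0 = 3.
  363 = 181*2 + 1, so a_1 = 181.
  2 = 2*1 + 0, so a_2 = 2.
so x = [3; 181, 2].
Convergents (p_i = a_i*p_{i-1} + p_{i-2}, q_i = a_i*q_{i-1} + q_{i-2} with p_{-2}=0, p_{-1}=1, q_{-2}=1, q_{-1}=0), until the denominator exceeds 56:
  i=0: a_0=3, p_0 = 3*1 + 0 = 3, q_0 = 3*0 + 1 = 1.
  i=1: a_1=181, p_1 = 181*3 + 1 = 544, q_1 = 181*1 + 0 = 181.
q_1 = 181 > 56, so the last convergent with denominator <= 56 is p_0/q_0 = 3/1.
The closest fraction with denominator <= 56 is either p_0/q_0 or the intermediate fraction (k*p_0 + p_{-1})/(k*q_0 + q_{-1}) with the largest k >= 1 whose denominator stays <= 56; these approach x as k grows, and every other convergent or intermediate fraction in range is farther away.
Largest k: floor((56 - q_{-1})/q_0) = floor((56 - 0)/1) = 56 (using the seeds p_{-1} = 1, q_{-1} = 0).
That gives (56*3 + 1)/(56*1 + 0) = 169/56.
Compare the errors: |x - 3/1| = |1091*1 - 3*363|/(363*1) = 2/363, and |x - 169/56| = |1091*56 - 169*363|/(363*56) = 251/20328.
Cross-multiplying, 2*20328 = 40656 < 91113 = 251*363, so 2/363 is smaller: the convergent 3/1 is closer to x than 169/56.

3/1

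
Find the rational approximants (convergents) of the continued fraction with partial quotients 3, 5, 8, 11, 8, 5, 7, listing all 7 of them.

3/1, 16/5, 131/41, 1457/456, 11787/3689, 60392/18901, 434531/135996

Using the convergent recurrence p_i = a_i*p_{i-1} + p_{i-2}, q_i = a_i*q_{i-1} + q_{i-2} with p_{-2}=0, p_{-1}=1, q_{-2}=1, q_{-1}=0:
  i=0: a_0=3, p_0 = 3*1 + 0 = 3, q_0 = 3*0 + 1 = 1.
  i=1: a_1=5, p_1 = 5*3 + 1 = 16, q_1 = 5*1 + 0 = 5.
  i=2: a_2=8, p_2 = 8*16 + 3 = 131, q_2 = 8*5 + 1 = 41.
  i=3: a_3=11, p_3 = 11*131 + 16 = 1457, q_3 = 11*41 + 5 = 456.
  i=4: a_4=8, p_4 = 8*1457 + 131 = 11787, q_4 = 8*456 + 41 = 3689.
  i=5: a_5=5, p_5 = 5*11787 + 1457 = 60392, q_5 = 5*3689 + 456 = 18901.
  i=6: a_6=7, p_6 = 7*60392 + 11787 = 434531, q_6 = 7*18901 + 3689 = 135996.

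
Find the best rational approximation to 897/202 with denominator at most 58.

151/34

Expand x = 897/202 as a continued fraction with the Euclidean algorithm:
  897 = 4*202 + 89, so a_0 = 4.
  202 = 2*89 + 24, so a_1 = 2.
  89 = 3*24 + 17, so a_2 = 3.
  24 = 1*17 + 7, so a_3 = 1.
  17 = 2*7 + 3, so a_4 = 2.
  7 = 2*3 + 1, so a_5 = 2.
  3 = 3*1 + 0, so a_6 = 3.
so x = [4; 2, 3, 1, 2, 2, 3].
Convergents (p_i = a_i*p_{i-1} + p_{i-2}, q_i = a_i*q_{i-1} + q_{i-2} with p_{-2}=0, p_{-1}=1, q_{-2}=1, q_{-1}=0), until the denominator exceeds 58:
  i=0: a_0=4, p_0 = 4*1 + 0 = 4, q_0 = 4*0 + 1 = 1.
  i=1: a_1=2, p_1 = 2*4 + 1 = 9, q_1 = 2*1 + 0 = 2.
  i=2: a_2=3, p_2 = 3*9 + 4 = 31, q_2 = 3*2 + 1 = 7.
  i=3: a_3=1, p_3 = 1*31 + 9 = 40, q_3 = 1*7 + 2 = 9.
  i=4: a_4=2, p_4 = 2*40 + 31 = 111, q_4 = 2*9 + 7 = 25.
  i=5: a_5=2, p_5 = 2*111 + 40 = 262, q_5 = 2*25 + 9 = 59.
q_5 = 59 > 58, so the last convergent with denominator <= 58 is p_4/q_4 = 111/25.
The closest fraction with denominator <= 58 is either p_4/q_4 or the intermediate fraction (k*p_4 + p_3)/(k*q_4 + q_3) with the largest k >= 1 whose denominator stays <= 58; these approach x as k grows, and every other convergent or intermediate fraction in range is farther away.
Largest k: floor((58 - q_3)/q_4) = floor((58 - 9)/25) = 1.
That gives (1*111 + 40)/(1*25 + 9) = 151/34.
Compare the errors: |x - 111/25| = |897*25 - 111*202|/(202*25) = 3/5050, and |x - 151/34| = |897*34 - 151*202|/(202*34) = 4/6868.
Cross-multiplying, 4*5050 = 20200 < 20604 = 3*6868, so 4/6868 is smaller: the intermediate fraction 151/34 is closer to x than 111/25.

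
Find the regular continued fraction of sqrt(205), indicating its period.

[14; (3, 6, 1, 4, 1, 6, 3, 28)]

Write x_i = (sqrt(205) + m_i)/d_i with (m_0, d_0) = (0, 1). a_0 = floor(sqrt(205)) = 14, since 14^2 = 196 <= 205 < 225 = 15^2.
Iterate m_{i+1} = d_i*a_i - m_i, d_{i+1} = (205 - m_{i+1}^2)/d_i, a_{i+1} = floor((a_0 + m_{i+1})/d_{i+1}):
  m_1 = 1*14 - 0 = 14, d_1 = (205 - 14^2)/1 = 9/1 = 9, a_1 = floor((14 + 14)/9) = 3.
  m_2 = 9*3 - 14 = 13, d_2 = (205 - 13^2)/9 = 36/9 = 4, a_2 = floor((14 + 13)/4) = 6.
  m_3 = 4*6 - 13 = 11, d_3 = (205 - 11^2)/4 = 84/4 = 21, a_3 = floor((14 + 11)/21) = 1.
  m_4 = 21*1 - 11 = 10, d_4 = (205 - 10^2)/21 = 105/21 = 5, a_4 = floor((14 + 10)/5) = 4.
  m_5 = 5*4 - 10 = 10, d_5 = (205 - 10^2)/5 = 105/5 = 21, a_5 = floor((14 + 10)/21) = 1.
  m_6 = 21*1 - 10 = 11, d_6 = (205 - 11^2)/21 = 84/21 = 4, a_6 = floor((14 + 11)/4) = 6.
  m_7 = 4*6 - 11 = 13, d_7 = (205 - 13^2)/4 = 36/4 = 9, a_7 = floor((14 + 13)/9) = 3.
  m_8 = 9*3 - 13 = 14, d_8 = (205 - 14^2)/9 = 9/9 = 1, a_8 = floor((14 + 14)/1) = 28.
  m_9 = 1*28 - 14 = 14, d_9 = (205 - 14^2)/1 = 9/1 = 9: (m_9, d_9) = (m_1, d_1) = (14, 9), so from here the quotients repeat a_1, ..., a_8; the period length is 8.
Hence the expansion of sqrt(205) is a_0 = 14 followed by the repeating block 3, 6, 1, 4, 1, 6, 3, 28 (period 8).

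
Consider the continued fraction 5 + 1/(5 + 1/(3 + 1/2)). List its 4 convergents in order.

Using the convergent recurrence p_i = a_i*p_{i-1} + p_{i-2}, q_i = a_i*q_{i-1} + q_{i-2} with p_{-2}=0, p_{-1}=1, q_{-2}=1, q_{-1}=0:
  i=0: a_0=5, p_0 = 5*1 + 0 = 5, q_0 = 5*0 + 1 = 1.
  i=1: a_1=5, p_1 = 5*5 + 1 = 26, q_1 = 5*1 + 0 = 5.
  i=2: a_2=3, p_2 = 3*26 + 5 = 83, q_2 = 3*5 + 1 = 16.
  i=3: a_3=2, p_3 = 2*83 + 26 = 192, q_3 = 2*16 + 5 = 37.

5/1, 26/5, 83/16, 192/37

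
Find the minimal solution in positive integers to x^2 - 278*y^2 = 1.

First expand sqrt(278) as a continued fraction. With x_i = (sqrt(278) + m_i)/d_i and (m_0, d_0) = (0, 1): a_0 = floor(sqrt(278)) = 16, since 16^2 = 256 <= 278 < 289 = 17^2.
Iterate m_{i+1} = d_i*a_i - m_i, d_{i+1} = (278 - m_{i+1}^2)/d_i, a_{i+1} = floor((a_0 + m_{i+1})/d_{i+1}):
  m_1 = 1*16 - 0 = 16, d_1 = (278 - 16^2)/1 = 22/1 = 22, a_1 = floor((16 + 16)/22) = 1.
  m_2 = 22*1 - 16 = 6, d_2 = (278 - 6^2)/22 = 242/22 = 11, a_2 = floor((16 + 6)/11) = 2.
  m_3 = 11*2 - 6 = 16, d_3 = (278 - 16^2)/11 = 22/11 = 2, a_3 = floor((16 + 16)/2) = 16.
  m_4 = 2*16 - 16 = 16, d_4 = (278 - 16^2)/2 = 22/2 = 11, a_4 = floor((16 + 16)/11) = 2.
  m_5 = 11*2 - 16 = 6, d_5 = (278 - 6^2)/11 = 242/11 = 22, a_5 = floor((16 + 6)/22) = 1.
  m_6 = 22*1 - 6 = 16, d_6 = (278 - 16^2)/22 = 22/22 = 1, a_6 = floor((16 + 16)/1) = 32.
  m_7 = 1*32 - 16 = 16, d_7 = (278 - 16^2)/1 = 22/1 = 22: (m_7, d_7) = (m_1, d_1) = (16, 22), so from here the quotients repeat a_1, ..., a_6; the period length is 6.
So sqrt(278) = [16; (1, 2, 16, 2, 1, 32)] with period length k = 6.
k is even, so the fundamental solution of x^2 - 278y^2 = 1 is (p_{k-1}, q_{k-1}) = (p_5, q_5); compute convergents through index 5.
Convergents (p_i = a_i*p_{i-1} + p_{i-2}, q_i = a_i*q_{i-1} + q_{i-2} with p_{-2}=0, p_{-1}=1, q_{-2}=1, q_{-1}=0):
  i=0: a_0=16, p_0 = 16*1 + 0 = 16, q_0 = 16*0 + 1 = 1.
  i=1: a_1=1, p_1 = 1*16 + 1 = 17, q_1 = 1*1 + 0 = 1.
  i=2: a_2=2, p_2 = 2*17 + 16 = 50, q_2 = 2*1 + 1 = 3.
  i=3: a_3=16, p_3 = 16*50 + 17 = 817, q_3 = 16*3 + 1 = 49.
  i=4: a_4=2, p_4 = 2*817 + 50 = 1684, q_4 = 2*49 + 3 = 101.
  i=5: a_5=1, p_5 = 1*1684 + 817 = 2501, q_5 = 1*101 + 49 = 150.
Check: 2501^2 - 278*150^2 = 6255001 - 6255000 = 1, so (x, y) = (2501, 150) solves the equation, and by the theorem it is the least positive solution.

(x, y) = (2501, 150)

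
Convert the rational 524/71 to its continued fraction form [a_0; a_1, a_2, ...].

[7; 2, 1, 1, 1, 2, 3]

Run the Euclidean algorithm on 524 and 71; the successive quotients are the partial quotients a_0, a_1, ... (each step inverts the fractional part left over by the previous one):
  524 = 7*71 + 27, so a_0 = 7.
  71 = 2*27 + 17, so a_1 = 2.
  27 = 1*17 + 10, so a_2 = 1.
  17 = 1*10 + 7, so a_3 = 1.
  10 = 1*7 + 3, so a_4 = 1.
  7 = 2*3 + 1, so a_5 = 2.
  3 = 3*1 + 0, so a_6 = 3.
The remainder reaches 0 after 7 divisions, so the expansion has 7 partial quotients, read off in order.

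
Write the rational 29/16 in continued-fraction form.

[1; 1, 4, 3]

Run the Euclidean algorithm on 29 and 16; the successive quotients are the partial quotients a_0, a_1, ... (each step inverts the fractional part left over by the previous one):
  29 = 1*16 + 13, so a_0 = 1.
  16 = 1*13 + 3, so a_1 = 1.
  13 = 4*3 + 1, so a_2 = 4.
  3 = 3*1 + 0, so a_3 = 3.
The remainder reaches 0 after 4 divisions, so the expansion has 4 partial quotients, read off in order.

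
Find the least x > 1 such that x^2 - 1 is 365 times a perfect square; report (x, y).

(x, y) = (23915529, 1251796)

First expand sqrt(365) as a continued fraction. With x_i = (sqrt(365) + m_i)/d_i and (m_0, d_0) = (0, 1): a_0 = floor(sqrt(365)) = 19, since 19^2 = 361 <= 365 < 400 = 20^2.
Iterate m_{i+1} = d_i*a_i - m_i, d_{i+1} = (365 - m_{i+1}^2)/d_i, a_{i+1} = floor((a_0 + m_{i+1})/d_{i+1}):
  m_1 = 1*19 - 0 = 19, d_1 = (365 - 19^2)/1 = 4/1 = 4, a_1 = floor((19 + 19)/4) = 9.
  m_2 = 4*9 - 19 = 17, d_2 = (365 - 17^2)/4 = 76/4 = 19, a_2 = floor((19 + 17)/19) = 1.
  m_3 = 19*1 - 17 = 2, d_3 = (365 - 2^2)/19 = 361/19 = 19, a_3 = floor((19 + 2)/19) = 1.
  m_4 = 19*1 - 2 = 17, d_4 = (365 - 17^2)/19 = 76/19 = 4, a_4 = floor((19 + 17)/4) = 9.
  m_5 = 4*9 - 17 = 19, d_5 = (365 - 19^2)/4 = 4/4 = 1, a_5 = floor((19 + 19)/1) = 38.
  m_6 = 1*38 - 19 = 19, d_6 = (365 - 19^2)/1 = 4/1 = 4: (m_6, d_6) = (m_1, d_1) = (19, 4), so from here the quotients repeat a_1, ..., a_5; the period length is 5.
So sqrt(365) = [19; (9, 1, 1, 9, 38)] with period length k = 5.
k is odd, so (p_{k-1}, q_{k-1}) only solves x^2 - 365y^2 = -1 and the fundamental solution of x^2 - 365y^2 = 1 is (p_{2k-1}, q_{2k-1}) = (p_9, q_9); compute convergents through index 9, running through the period twice.
Convergents (p_i = a_i*p_{i-1} + p_{i-2}, q_i = a_i*q_{i-1} + q_{i-2} with p_{-2}=0, p_{-1}=1, q_{-2}=1, q_{-1}=0):
  i=0: a_0=19, p_0 = 19*1 + 0 = 19, q_0 = 19*0 + 1 = 1.
  i=1: a_1=9, p_1 = 9*19 + 1 = 172, q_1 = 9*1 + 0 = 9.
  i=2: a_2=1, p_2 = 1*172 + 19 = 191, q_2 = 1*9 + 1 = 10.
  i=3: a_3=1, p_3 = 1*191 + 172 = 363, q_3 = 1*10 + 9 = 19.
  i=4: a_4=9, p_4 = 9*363 + 191 = 3458, q_4 = 9*19 + 10 = 181.
  i=5: a_5=38, p_5 = 38*3458 + 363 = 131767, q_5 = 38*181 + 19 = 6897.
  i=6: a_6=9, p_6 = 9*131767 + 3458 = 1189361, q_6 = 9*6897 + 181 = 62254.
  i=7: a_7=1, p_7 = 1*1189361 + 131767 = 1321128, q_7 = 1*62254 + 6897 = 69151.
  i=8: a_8=1, p_8 = 1*1321128 + 1189361 = 2510489, q_8 = 1*69151 + 62254 = 131405.
  i=9: a_9=9, p_9 = 9*2510489 + 1321128 = 23915529, q_9 = 9*131405 + 69151 = 1251796.
Indeed p_4^2 - 365*q_4^2 = 11957764 - 11957765 = -1, not +1.
Check: 23915529^2 - 365*1251796^2 = 571952527349841 - 571952527349840 = 1, so (x, y) = (23915529, 1251796) solves the equation, and by the theorem it is the least positive solution.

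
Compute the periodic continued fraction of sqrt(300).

Write x_i = (sqrt(300) + m_i)/d_i with (m_0, d_0) = (0, 1). a_0 = floor(sqrt(300)) = 17, since 17^2 = 289 <= 300 < 324 = 18^2.
Iterate m_{i+1} = d_i*a_i - m_i, d_{i+1} = (300 - m_{i+1}^2)/d_i, a_{i+1} = floor((a_0 + m_{i+1})/d_{i+1}):
  m_1 = 1*17 - 0 = 17, d_1 = (300 - 17^2)/1 = 11/1 = 11, a_1 = floor((17 + 17)/11) = 3.
  m_2 = 11*3 - 17 = 16, d_2 = (300 - 16^2)/11 = 44/11 = 4, a_2 = floor((17 + 16)/4) = 8.
  m_3 = 4*8 - 16 = 16, d_3 = (300 - 16^2)/4 = 44/4 = 11, a_3 = floor((17 + 16)/11) = 3.
  m_4 = 11*3 - 16 = 17, d_4 = (300 - 17^2)/11 = 11/11 = 1, a_4 = floor((17 + 17)/1) = 34.
  m_5 = 1*34 - 17 = 17, d_5 = (300 - 17^2)/1 = 11/1 = 11: (m_5, d_5) = (m_1, d_1) = (17, 11), so from here the quotients repeat a_1, ..., a_4; the period length is 4.
Hence the expansion of sqrt(300) is a_0 = 17 followed by the repeating block 3, 8, 3, 34 (period 4).

[17; (3, 8, 3, 34)]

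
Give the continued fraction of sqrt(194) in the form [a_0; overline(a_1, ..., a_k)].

[13; overline(1, 12, 1, 26)]

Write x_i = (sqrt(194) + m_i)/d_i with (m_0, d_0) = (0, 1). a_0 = floor(sqrt(194)) = 13, since 13^2 = 169 <= 194 < 196 = 14^2.
Iterate m_{i+1} = d_i*a_i - m_i, d_{i+1} = (194 - m_{i+1}^2)/d_i, a_{i+1} = floor((a_0 + m_{i+1})/d_{i+1}):
  m_1 = 1*13 - 0 = 13, d_1 = (194 - 13^2)/1 = 25/1 = 25, a_1 = floor((13 + 13)/25) = 1.
  m_2 = 25*1 - 13 = 12, d_2 = (194 - 12^2)/25 = 50/25 = 2, a_2 = floor((13 + 12)/2) = 12.
  m_3 = 2*12 - 12 = 12, d_3 = (194 - 12^2)/2 = 50/2 = 25, a_3 = floor((13 + 12)/25) = 1.
  m_4 = 25*1 - 12 = 13, d_4 = (194 - 13^2)/25 = 25/25 = 1, a_4 = floor((13 + 13)/1) = 26.
  m_5 = 1*26 - 13 = 13, d_5 = (194 - 13^2)/1 = 25/1 = 25: (m_5, d_5) = (m_1, d_1) = (13, 25), so from here the quotients repeat a_1, ..., a_4; the period length is 4.
Hence the expansion of sqrt(194) is a_0 = 13 followed by the repeating block 1, 12, 1, 26 (period 4).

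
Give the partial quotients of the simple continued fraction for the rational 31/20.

[1; 1, 1, 4, 2]

Run the Euclidean algorithm on 31 and 20; the successive quotients are the partial quotients a_0, a_1, ... (each step inverts the fractional part left over by the previous one):
  31 = 1*20 + 11, so a_0 = 1.
  20 = 1*11 + 9, so a_1 = 1.
  11 = 1*9 + 2, so a_2 = 1.
  9 = 4*2 + 1, so a_3 = 4.
  2 = 2*1 + 0, so a_4 = 2.
The remainder reaches 0 after 5 divisions, so the expansion has 5 partial quotients, read off in order.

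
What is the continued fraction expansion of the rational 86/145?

[0; 1, 1, 2, 5, 2, 2]

Run the Euclidean algorithm on 86 and 145; the successive quotients are the partial quotients a_0, a_1, ... (each step inverts the fractional part left over by the previous one):
  86 = 0*145 + 86, so a_0 = 0.
  145 = 1*86 + 59, so a_1 = 1.
  86 = 1*59 + 27, so a_2 = 1.
  59 = 2*27 + 5, so a_3 = 2.
  27 = 5*5 + 2, so a_4 = 5.
  5 = 2*2 + 1, so a_5 = 2.
  2 = 2*1 + 0, so a_6 = 2.
The remainder reaches 0 after 7 divisions, so the expansion has 7 partial quotients, read off in order.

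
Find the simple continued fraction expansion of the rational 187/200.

Run the Euclidean algorithm on 187 and 200; the successive quotients are the partial quotients a_0, a_1, ... (each step inverts the fractional part left over by the previous one):
  187 = 0*200 + 187, so a_0 = 0.
  200 = 1*187 + 13, so a_1 = 1.
  187 = 14*13 + 5, so a_2 = 14.
  13 = 2*5 + 3, so a_3 = 2.
  5 = 1*3 + 2, so a_4 = 1.
  3 = 1*2 + 1, so a_5 = 1.
  2 = 2*1 + 0, so a_6 = 2.
The remainder reaches 0 after 7 divisions, so the expansion has 7 partial quotients, read off in order.

[0; 1, 14, 2, 1, 1, 2]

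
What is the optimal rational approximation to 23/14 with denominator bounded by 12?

18/11

Expand x = 23/14 as a continued fraction with the Euclidean algorithm:
  23 = 1*14 + 9, so a_0 = 1.
  14 = 1*9 + 5, so a_1 = 1.
  9 = 1*5 + 4, so a_2 = 1.
  5 = 1*4 + 1, so a_3 = 1.
  4 = 4*1 + 0, so a_4 = 4.
so x = [1; 1, 1, 1, 4].
Convergents (p_i = a_i*p_{i-1} + p_{i-2}, q_i = a_i*q_{i-1} + q_{i-2} with p_{-2}=0, p_{-1}=1, q_{-2}=1, q_{-1}=0), until the denominator exceeds 12:
  i=0: a_0=1, p_0 = 1*1 + 0 = 1, q_0 = 1*0 + 1 = 1.
  i=1: a_1=1, p_1 = 1*1 + 1 = 2, q_1 = 1*1 + 0 = 1.
  i=2: a_2=1, p_2 = 1*2 + 1 = 3, q_2 = 1*1 + 1 = 2.
  i=3: a_3=1, p_3 = 1*3 + 2 = 5, q_3 = 1*2 + 1 = 3.
  i=4: a_4=4, p_4 = 4*5 + 3 = 23, q_4 = 4*3 + 2 = 14.
q_4 = 14 > 12, so the last convergent with denominator <= 12 is p_3/q_3 = 5/3.
The closest fraction with denominator <= 12 is either p_3/q_3 or the intermediate fraction (k*p_3 + p_2)/(k*q_3 + q_2) with the largest k >= 1 whose denominator stays <= 12; these approach x as k grows, and every other convergent or intermediate fraction in range is farther away.
Largest k: floor((12 - q_2)/q_3) = floor((12 - 2)/3) = 3.
That gives (3*5 + 3)/(3*3 + 2) = 18/11.
Compare the errors: |x - 5/3| = |23*3 - 5*14|/(14*3) = 1/42, and |x - 18/11| = |23*11 - 18*14|/(14*11) = 1/154.
Cross-multiplying, 1*42 = 42 < 154 = 1*154, so 1/154 is smaller: the intermediate fraction 18/11 is closer to x than 5/3.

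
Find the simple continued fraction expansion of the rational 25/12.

[2; 12]

Run the Euclidean algorithm on 25 and 12; the successive quotients are the partial quotients a_0, a_1, ... (each step inverts the fractional part left over by the previous one):
  25 = 2*12 + 1, so a_0 = 2.
  12 = 12*1 + 0, so a_1 = 12.
The remainder reaches 0 after 2 divisions, so the expansion has 2 partial quotients, read off in order.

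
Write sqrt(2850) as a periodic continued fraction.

[53; (2, 1, 1, 2, 7, 4, 7, 2, 1, 1, 2, 106)]

Write x_i = (sqrt(2850) + m_i)/d_i with (m_0, d_0) = (0, 1). a_0 = floor(sqrt(2850)) = 53, since 53^2 = 2809 <= 2850 < 2916 = 54^2.
Iterate m_{i+1} = d_i*a_i - m_i, d_{i+1} = (2850 - m_{i+1}^2)/d_i, a_{i+1} = floor((a_0 + m_{i+1})/d_{i+1}):
  m_1 = 1*53 - 0 = 53, d_1 = (2850 - 53^2)/1 = 41/1 = 41, a_1 = floor((53 + 53)/41) = 2.
  m_2 = 41*2 - 53 = 29, d_2 = (2850 - 29^2)/41 = 2009/41 = 49, a_2 = floor((53 + 29)/49) = 1.
  m_3 = 49*1 - 29 = 20, d_3 = (2850 - 20^2)/49 = 2450/49 = 50, a_3 = floor((53 + 20)/50) = 1.
  m_4 = 50*1 - 20 = 30, d_4 = (2850 - 30^2)/50 = 1950/50 = 39, a_4 = floor((53 + 30)/39) = 2.
  m_5 = 39*2 - 30 = 48, d_5 = (2850 - 48^2)/39 = 546/39 = 14, a_5 = floor((53 + 48)/14) = 7.
  m_6 = 14*7 - 48 = 50, d_6 = (2850 - 50^2)/14 = 350/14 = 25, a_6 = floor((53 + 50)/25) = 4.
  m_7 = 25*4 - 50 = 50, d_7 = (2850 - 50^2)/25 = 350/25 = 14, a_7 = floor((53 + 50)/14) = 7.
  m_8 = 14*7 - 50 = 48, d_8 = (2850 - 48^2)/14 = 546/14 = 39, a_8 = floor((53 + 48)/39) = 2.
  m_9 = 39*2 - 48 = 30, d_9 = (2850 - 30^2)/39 = 1950/39 = 50, a_9 = floor((53 + 30)/50) = 1.
  m_10 = 50*1 - 30 = 20, d_10 = (2850 - 20^2)/50 = 2450/50 = 49, a_10 = floor((53 + 20)/49) = 1.
  m_11 = 49*1 - 20 = 29, d_11 = (2850 - 29^2)/49 = 2009/49 = 41, a_11 = floor((53 + 29)/41) = 2.
  m_12 = 41*2 - 29 = 53, d_12 = (2850 - 53^2)/41 = 41/41 = 1, a_12 = floor((53 + 53)/1) = 106.
  m_13 = 1*106 - 53 = 53, d_13 = (2850 - 53^2)/1 = 41/1 = 41: (m_13, d_13) = (m_1, d_1) = (53, 41), so from here the quotients repeat a_1, ..., a_12; the period length is 12.
Hence the expansion of sqrt(2850) is a_0 = 53 followed by the repeating block 2, 1, 1, 2, 7, 4, 7, 2, 1, 1, 2, 106 (period 12).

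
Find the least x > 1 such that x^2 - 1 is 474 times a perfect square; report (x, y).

First expand sqrt(474) as a continued fraction. With x_i = (sqrt(474) + m_i)/d_i and (m_0, d_0) = (0, 1): a_0 = floor(sqrt(474)) = 21, since 21^2 = 441 <= 474 < 484 = 22^2.
Iterate m_{i+1} = d_i*a_i - m_i, d_{i+1} = (474 - m_{i+1}^2)/d_i, a_{i+1} = floor((a_0 + m_{i+1})/d_{i+1}):
  m_1 = 1*21 - 0 = 21, d_1 = (474 - 21^2)/1 = 33/1 = 33, a_1 = floor((21 + 21)/33) = 1.
  m_2 = 33*1 - 21 = 12, d_2 = (474 - 12^2)/33 = 330/33 = 10, a_2 = floor((21 + 12)/10) = 3.
  m_3 = 10*3 - 12 = 18, d_3 = (474 - 18^2)/10 = 150/10 = 15, a_3 = floor((21 + 18)/15) = 2.
  m_4 = 15*2 - 18 = 12, d_4 = (474 - 12^2)/15 = 330/15 = 22, a_4 = floor((21 + 12)/22) = 1.
  m_5 = 22*1 - 12 = 10, d_5 = (474 - 10^2)/22 = 374/22 = 17, a_5 = floor((21 + 10)/17) = 1.
  m_6 = 17*1 - 10 = 7, d_6 = (474 - 7^2)/17 = 425/17 = 25, a_6 = floor((21 + 7)/25) = 1.
  m_7 = 25*1 - 7 = 18, d_7 = (474 - 18^2)/25 = 150/25 = 6, a_7 = floor((21 + 18)/6) = 6.
  m_8 = 6*6 - 18 = 18, d_8 = (474 - 18^2)/6 = 150/6 = 25, a_8 = floor((21 + 18)/25) = 1.
  m_9 = 25*1 - 18 = 7, d_9 = (474 - 7^2)/25 = 425/25 = 17, a_9 = floor((21 + 7)/17) = 1.
  m_10 = 17*1 - 7 = 10, d_10 = (474 - 10^2)/17 = 374/17 = 22, a_10 = floor((21 + 10)/22) = 1.
  m_11 = 22*1 - 10 = 12, d_11 = (474 - 12^2)/22 = 330/22 = 15, a_11 = floor((21 + 12)/15) = 2.
  m_12 = 15*2 - 12 = 18, d_12 = (474 - 18^2)/15 = 150/15 = 10, a_12 = floor((21 + 18)/10) = 3.
  m_13 = 10*3 - 18 = 12, d_13 = (474 - 12^2)/10 = 330/10 = 33, a_13 = floor((21 + 12)/33) = 1.
  m_14 = 33*1 - 12 = 21, d_14 = (474 - 21^2)/33 = 33/33 = 1, a_14 = floor((21 + 21)/1) = 42.
  m_15 = 1*42 - 21 = 21, d_15 = (474 - 21^2)/1 = 33/1 = 33: (m_15, d_15) = (m_1, d_1) = (21, 33), so from here the quotients repeat a_1, ..., a_14; the period length is 14.
So sqrt(474) = [21; (1, 3, 2, 1, 1, 1, 6, 1, 1, 1, 2, 3, 1, 42)] with period length k = 14.
k is even, so the fundamental solution of x^2 - 474y^2 = 1 is (p_{k-1}, q_{k-1}) = (p_13, q_13); compute convergents through index 13.
Convergents (p_i = a_i*p_{i-1} + p_{i-2}, q_i = a_i*q_{i-1} + q_{i-2} with p_{-2}=0, p_{-1}=1, q_{-2}=1, q_{-1}=0):
  i=0: a_0=21, p_0 = 21*1 + 0 = 21, q_0 = 21*0 + 1 = 1.
  i=1: a_1=1, p_1 = 1*21 + 1 = 22, q_1 = 1*1 + 0 = 1.
  i=2: a_2=3, p_2 = 3*22 + 21 = 87, q_2 = 3*1 + 1 = 4.
  i=3: a_3=2, p_3 = 2*87 + 22 = 196, q_3 = 2*4 + 1 = 9.
  i=4: a_4=1, p_4 = 1*196 + 87 = 283, q_4 = 1*9 + 4 = 13.
  i=5: a_5=1, p_5 = 1*283 + 196 = 479, q_5 = 1*13 + 9 = 22.
  i=6: a_6=1, p_6 = 1*479 + 283 = 762, q_6 = 1*22 + 13 = 35.
  i=7: a_7=6, p_7 = 6*762 + 479 = 5051, q_7 = 6*35 + 22 = 232.
  i=8: a_8=1, p_8 = 1*5051 + 762 = 5813, q_8 = 1*232 + 35 = 267.
  i=9: a_9=1, p_9 = 1*5813 + 5051 = 10864, q_9 = 1*267 + 232 = 499.
  i=10: a_10=1, p_10 = 1*10864 + 5813 = 16677, q_10 = 1*499 + 267 = 766.
  i=11: a_11=2, p_11 = 2*16677 + 10864 = 44218, q_11 = 2*766 + 499 = 2031.
  i=12: a_12=3, p_12 = 3*44218 + 16677 = 149331, q_12 = 3*2031 + 766 = 6859.
  i=13: a_13=1, p_13 = 1*149331 + 44218 = 193549, q_13 = 1*6859 + 2031 = 8890.
Check: 193549^2 - 474*8890^2 = 37461215401 - 37461215400 = 1, so (x, y) = (193549, 8890) solves the equation, and by the theorem it is the least positive solution.

(x, y) = (193549, 8890)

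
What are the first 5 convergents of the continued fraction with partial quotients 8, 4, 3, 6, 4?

8/1, 33/4, 107/13, 675/82, 2807/341

Using the convergent recurrence p_i = a_i*p_{i-1} + p_{i-2}, q_i = a_i*q_{i-1} + q_{i-2} with p_{-2}=0, p_{-1}=1, q_{-2}=1, q_{-1}=0:
  i=0: a_0=8, p_0 = 8*1 + 0 = 8, q_0 = 8*0 + 1 = 1.
  i=1: a_1=4, p_1 = 4*8 + 1 = 33, q_1 = 4*1 + 0 = 4.
  i=2: a_2=3, p_2 = 3*33 + 8 = 107, q_2 = 3*4 + 1 = 13.
  i=3: a_3=6, p_3 = 6*107 + 33 = 675, q_3 = 6*13 + 4 = 82.
  i=4: a_4=4, p_4 = 4*675 + 107 = 2807, q_4 = 4*82 + 13 = 341.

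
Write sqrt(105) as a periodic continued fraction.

[10; (4, 20)]

Write x_i = (sqrt(105) + m_i)/d_i with (m_0, d_0) = (0, 1). a_0 = floor(sqrt(105)) = 10, since 10^2 = 100 <= 105 < 121 = 11^2.
Iterate m_{i+1} = d_i*a_i - m_i, d_{i+1} = (105 - m_{i+1}^2)/d_i, a_{i+1} = floor((a_0 + m_{i+1})/d_{i+1}):
  m_1 = 1*10 - 0 = 10, d_1 = (105 - 10^2)/1 = 5/1 = 5, a_1 = floor((10 + 10)/5) = 4.
  m_2 = 5*4 - 10 = 10, d_2 = (105 - 10^2)/5 = 5/5 = 1, a_2 = floor((10 + 10)/1) = 20.
  m_3 = 1*20 - 10 = 10, d_3 = (105 - 10^2)/1 = 5/1 = 5: (m_3, d_3) = (m_1, d_1) = (10, 5), so from here the quotients repeat a_1, a_2; the period length is 2.
Hence the expansion of sqrt(105) is a_0 = 10 followed by the repeating block 4, 20 (period 2).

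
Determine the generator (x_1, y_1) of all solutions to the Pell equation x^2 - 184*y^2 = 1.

(x, y) = (24335, 1794)

First expand sqrt(184) as a continued fraction. With x_i = (sqrt(184) + m_i)/d_i and (m_0, d_0) = (0, 1): a_0 = floor(sqrt(184)) = 13, since 13^2 = 169 <= 184 < 196 = 14^2.
Iterate m_{i+1} = d_i*a_i - m_i, d_{i+1} = (184 - m_{i+1}^2)/d_i, a_{i+1} = floor((a_0 + m_{i+1})/d_{i+1}):
  m_1 = 1*13 - 0 = 13, d_1 = (184 - 13^2)/1 = 15/1 = 15, a_1 = floor((13 + 13)/15) = 1.
  m_2 = 15*1 - 13 = 2, d_2 = (184 - 2^2)/15 = 180/15 = 12, a_2 = floor((13 + 2)/12) = 1.
  m_3 = 12*1 - 2 = 10, d_3 = (184 - 10^2)/12 = 84/12 = 7, a_3 = floor((13 + 10)/7) = 3.
  m_4 = 7*3 - 10 = 11, d_4 = (184 - 11^2)/7 = 63/7 = 9, a_4 = floor((13 + 11)/9) = 2.
  m_5 = 9*2 - 11 = 7, d_5 = (184 - 7^2)/9 = 135/9 = 15, a_5 = floor((13 + 7)/15) = 1.
  m_6 = 15*1 - 7 = 8, d_6 = (184 - 8^2)/15 = 120/15 = 8, a_6 = floor((13 + 8)/8) = 2.
  m_7 = 8*2 - 8 = 8, d_7 = (184 - 8^2)/8 = 120/8 = 15, a_7 = floor((13 + 8)/15) = 1.
  m_8 = 15*1 - 8 = 7, d_8 = (184 - 7^2)/15 = 135/15 = 9, a_8 = floor((13 + 7)/9) = 2.
  m_9 = 9*2 - 7 = 11, d_9 = (184 - 11^2)/9 = 63/9 = 7, a_9 = floor((13 + 11)/7) = 3.
  m_10 = 7*3 - 11 = 10, d_10 = (184 - 10^2)/7 = 84/7 = 12, a_10 = floor((13 + 10)/12) = 1.
  m_11 = 12*1 - 10 = 2, d_11 = (184 - 2^2)/12 = 180/12 = 15, a_11 = floor((13 + 2)/15) = 1.
  m_12 = 15*1 - 2 = 13, d_12 = (184 - 13^2)/15 = 15/15 = 1, a_12 = floor((13 + 13)/1) = 26.
  m_13 = 1*26 - 13 = 13, d_13 = (184 - 13^2)/1 = 15/1 = 15: (m_13, d_13) = (m_1, d_1) = (13, 15), so from here the quotients repeat a_1, ..., a_12; the period length is 12.
So sqrt(184) = [13; (1, 1, 3, 2, 1, 2, 1, 2, 3, 1, 1, 26)] with period length k = 12.
k is even, so the fundamental solution of x^2 - 184y^2 = 1 is (p_{k-1}, q_{k-1}) = (p_11, q_11); compute convergents through index 11.
Convergents (p_i = a_i*p_{i-1} + p_{i-2}, q_i = a_i*q_{i-1} + q_{i-2} with p_{-2}=0, p_{-1}=1, q_{-2}=1, q_{-1}=0):
  i=0: a_0=13, p_0 = 13*1 + 0 = 13, q_0 = 13*0 + 1 = 1.
  i=1: a_1=1, p_1 = 1*13 + 1 = 14, q_1 = 1*1 + 0 = 1.
  i=2: a_2=1, p_2 = 1*14 + 13 = 27, q_2 = 1*1 + 1 = 2.
  i=3: a_3=3, p_3 = 3*27 + 14 = 95, q_3 = 3*2 + 1 = 7.
  i=4: a_4=2, p_4 = 2*95 + 27 = 217, q_4 = 2*7 + 2 = 16.
  i=5: a_5=1, p_5 = 1*217 + 95 = 312, q_5 = 1*16 + 7 = 23.
  i=6: a_6=2, p_6 = 2*312 + 217 = 841, q_6 = 2*23 + 16 = 62.
  i=7: a_7=1, p_7 = 1*841 + 312 = 1153, q_7 = 1*62 + 23 = 85.
  i=8: a_8=2, p_8 = 2*1153 + 841 = 3147, q_8 = 2*85 + 62 = 232.
  i=9: a_9=3, p_9 = 3*3147 + 1153 = 10594, q_9 = 3*232 + 85 = 781.
  i=10: a_10=1, p_10 = 1*10594 + 3147 = 13741, q_10 = 1*781 + 232 = 1013.
  i=11: a_11=1, p_11 = 1*13741 + 10594 = 24335, q_11 = 1*1013 + 781 = 1794.
Check: 24335^2 - 184*1794^2 = 592192225 - 592192224 = 1, so (x, y) = (24335, 1794) solves the equation, and by the theorem it is the least positive solution.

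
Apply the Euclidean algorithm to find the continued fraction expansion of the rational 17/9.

[1; 1, 8]

Run the Euclidean algorithm on 17 and 9; the successive quotients are the partial quotients a_0, a_1, ... (each step inverts the fractional part left over by the previous one):
  17 = 1*9 + 8, so a_0 = 1.
  9 = 1*8 + 1, so a_1 = 1.
  8 = 8*1 + 0, so a_2 = 8.
The remainder reaches 0 after 3 divisions, so the expansion has 3 partial quotients, read off in order.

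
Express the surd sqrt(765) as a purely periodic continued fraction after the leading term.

Write x_i = (sqrt(765) + m_i)/d_i with (m_0, d_0) = (0, 1). a_0 = floor(sqrt(765)) = 27, since 27^2 = 729 <= 765 < 784 = 28^2.
Iterate m_{i+1} = d_i*a_i - m_i, d_{i+1} = (765 - m_{i+1}^2)/d_i, a_{i+1} = floor((a_0 + m_{i+1})/d_{i+1}):
  m_1 = 1*27 - 0 = 27, d_1 = (765 - 27^2)/1 = 36/1 = 36, a_1 = floor((27 + 27)/36) = 1.
  m_2 = 36*1 - 27 = 9, d_2 = (765 - 9^2)/36 = 684/36 = 19, a_2 = floor((27 + 9)/19) = 1.
  m_3 = 19*1 - 9 = 10, d_3 = (765 - 10^2)/19 = 665/19 = 35, a_3 = floor((27 + 10)/35) = 1.
  m_4 = 35*1 - 10 = 25, d_4 = (765 - 25^2)/35 = 140/35 = 4, a_4 = floor((27 + 25)/4) = 13.
  m_5 = 4*13 - 25 = 27, d_5 = (765 - 27^2)/4 = 36/4 = 9, a_5 = floor((27 + 27)/9) = 6.
  m_6 = 9*6 - 27 = 27, d_6 = (765 - 27^2)/9 = 36/9 = 4, a_6 = floor((27 + 27)/4) = 13.
  m_7 = 4*13 - 27 = 25, d_7 = (765 - 25^2)/4 = 140/4 = 35, a_7 = floor((27 + 25)/35) = 1.
  m_8 = 35*1 - 25 = 10, d_8 = (765 - 10^2)/35 = 665/35 = 19, a_8 = floor((27 + 10)/19) = 1.
  m_9 = 19*1 - 10 = 9, d_9 = (765 - 9^2)/19 = 684/19 = 36, a_9 = floor((27 + 9)/36) = 1.
  m_10 = 36*1 - 9 = 27, d_10 = (765 - 27^2)/36 = 36/36 = 1, a_10 = floor((27 + 27)/1) = 54.
  m_11 = 1*54 - 27 = 27, d_11 = (765 - 27^2)/1 = 36/1 = 36: (m_11, d_11) = (m_1, d_1) = (27, 36), so from here the quotients repeat a_1, ..., a_10; the period length is 10.
Hence the expansion of sqrt(765) is a_0 = 27 followed by the repeating block 1, 1, 1, 13, 6, 13, 1, 1, 1, 54 (period 10).

[27; (1, 1, 1, 13, 6, 13, 1, 1, 1, 54)]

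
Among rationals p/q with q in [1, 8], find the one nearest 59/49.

Expand x = 59/49 as a continued fraction with the Euclidean algorithm:
  59 = 1*49 + 10, so a_0 = 1.
  49 = 4*10 + 9, so a_1 = 4.
  10 = 1*9 + 1, so a_2 = 1.
  9 = 9*1 + 0, so a_3 = 9.
so x = [1; 4, 1, 9].
Convergents (p_i = a_i*p_{i-1} + p_{i-2}, q_i = a_i*q_{i-1} + q_{i-2} with p_{-2}=0, p_{-1}=1, q_{-2}=1, q_{-1}=0), until the denominator exceeds 8:
  i=0: a_0=1, p_0 = 1*1 + 0 = 1, q_0 = 1*0 + 1 = 1.
  i=1: a_1=4, p_1 = 4*1 + 1 = 5, q_1 = 4*1 + 0 = 4.
  i=2: a_2=1, p_2 = 1*5 + 1 = 6, q_2 = 1*4 + 1 = 5.
  i=3: a_3=9, p_3 = 9*6 + 5 = 59, q_3 = 9*5 + 4 = 49.
q_3 = 49 > 8, so the last convergent with denominator <= 8 is p_2/q_2 = 6/5.
The closest fraction with denominator <= 8 is either p_2/q_2 or the intermediate fraction (k*p_2 + p_1)/(k*q_2 + q_1) with the largest k >= 1 whose denominator stays <= 8; these approach x as k grows, and every other convergent or intermediate fraction in range is farther away.
Largest k: floor((8 - q_1)/q_2) = floor((8 - 4)/5) = 0.
Since k = 0, no intermediate fraction beyond p_2/q_2 has denominator <= 8, so the convergent 6/5 is the closest (its error is |59*5 - 6*49|/(49*5) = 1/245).

6/5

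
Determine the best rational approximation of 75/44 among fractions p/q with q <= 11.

Expand x = 75/44 as a continued fraction with the Euclidean algorithm:
  75 = 1*44 + 31, so a_0 = 1.
  44 = 1*31 + 13, so a_1 = 1.
  31 = 2*13 + 5, so a_2 = 2.
  13 = 2*5 + 3, so a_3 = 2.
  5 = 1*3 + 2, so a_4 = 1.
  3 = 1*2 + 1, so a_5 = 1.
  2 = 2*1 + 0, so a_6 = 2.
so x = [1; 1, 2, 2, 1, 1, 2].
Convergents (p_i = a_i*p_{i-1} + p_{i-2}, q_i = a_i*q_{i-1} + q_{i-2} with p_{-2}=0, p_{-1}=1, q_{-2}=1, q_{-1}=0), until the denominator exceeds 11:
  i=0: a_0=1, p_0 = 1*1 + 0 = 1, q_0 = 1*0 + 1 = 1.
  i=1: a_1=1, p_1 = 1*1 + 1 = 2, q_1 = 1*1 + 0 = 1.
  i=2: a_2=2, p_2 = 2*2 + 1 = 5, q_2 = 2*1 + 1 = 3.
  i=3: a_3=2, p_3 = 2*5 + 2 = 12, q_3 = 2*3 + 1 = 7.
  i=4: a_4=1, p_4 = 1*12 + 5 = 17, q_4 = 1*7 + 3 = 10.
  i=5: a_5=1, p_5 = 1*17 + 12 = 29, q_5 = 1*10 + 7 = 17.
q_5 = 17 > 11, so the last convergent with denominator <= 11 is p_4/q_4 = 17/10.
The closest fraction with denominator <= 11 is either p_4/q_4 or the intermediate fraction (k*p_4 + p_3)/(k*q_4 + q_3) with the largest k >= 1 whose denominator stays <= 11; these approach x as k grows, and every other convergent or intermediate fraction in range is farther away.
Largest k: floor((11 - q_3)/q_4) = floor((11 - 7)/10) = 0.
Since k = 0, no intermediate fraction beyond p_4/q_4 has denominator <= 11, so the convergent 17/10 is the closest (its error is |75*10 - 17*44|/(44*10) = 2/440).

17/10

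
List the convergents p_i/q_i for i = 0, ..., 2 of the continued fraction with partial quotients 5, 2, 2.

5/1, 11/2, 27/5

Using the convergent recurrence p_i = a_i*p_{i-1} + p_{i-2}, q_i = a_i*q_{i-1} + q_{i-2} with p_{-2}=0, p_{-1}=1, q_{-2}=1, q_{-1}=0:
  i=0: a_0=5, p_0 = 5*1 + 0 = 5, q_0 = 5*0 + 1 = 1.
  i=1: a_1=2, p_1 = 2*5 + 1 = 11, q_1 = 2*1 + 0 = 2.
  i=2: a_2=2, p_2 = 2*11 + 5 = 27, q_2 = 2*2 + 1 = 5.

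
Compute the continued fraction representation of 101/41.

[2; 2, 6, 3]

Run the Euclidean algorithm on 101 and 41; the successive quotients are the partial quotients a_0, a_1, ... (each step inverts the fractional part left over by the previous one):
  101 = 2*41 + 19, so a_0 = 2.
  41 = 2*19 + 3, so a_1 = 2.
  19 = 6*3 + 1, so a_2 = 6.
  3 = 3*1 + 0, so a_3 = 3.
The remainder reaches 0 after 4 divisions, so the expansion has 4 partial quotients, read off in order.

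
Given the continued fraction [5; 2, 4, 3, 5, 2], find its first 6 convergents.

5/1, 11/2, 49/9, 158/29, 839/154, 1836/337

Using the convergent recurrence p_i = a_i*p_{i-1} + p_{i-2}, q_i = a_i*q_{i-1} + q_{i-2} with p_{-2}=0, p_{-1}=1, q_{-2}=1, q_{-1}=0:
  i=0: a_0=5, p_0 = 5*1 + 0 = 5, q_0 = 5*0 + 1 = 1.
  i=1: a_1=2, p_1 = 2*5 + 1 = 11, q_1 = 2*1 + 0 = 2.
  i=2: a_2=4, p_2 = 4*11 + 5 = 49, q_2 = 4*2 + 1 = 9.
  i=3: a_3=3, p_3 = 3*49 + 11 = 158, q_3 = 3*9 + 2 = 29.
  i=4: a_4=5, p_4 = 5*158 + 49 = 839, q_4 = 5*29 + 9 = 154.
  i=5: a_5=2, p_5 = 2*839 + 158 = 1836, q_5 = 2*154 + 29 = 337.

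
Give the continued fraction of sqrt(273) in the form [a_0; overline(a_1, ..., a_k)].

[16; overline(1, 1, 10, 1, 1, 32)]

Write x_i = (sqrt(273) + m_i)/d_i with (m_0, d_0) = (0, 1). a_0 = floor(sqrt(273)) = 16, since 16^2 = 256 <= 273 < 289 = 17^2.
Iterate m_{i+1} = d_i*a_i - m_i, d_{i+1} = (273 - m_{i+1}^2)/d_i, a_{i+1} = floor((a_0 + m_{i+1})/d_{i+1}):
  m_1 = 1*16 - 0 = 16, d_1 = (273 - 16^2)/1 = 17/1 = 17, a_1 = floor((16 + 16)/17) = 1.
  m_2 = 17*1 - 16 = 1, d_2 = (273 - 1^2)/17 = 272/17 = 16, a_2 = floor((16 + 1)/16) = 1.
  m_3 = 16*1 - 1 = 15, d_3 = (273 - 15^2)/16 = 48/16 = 3, a_3 = floor((16 + 15)/3) = 10.
  m_4 = 3*10 - 15 = 15, d_4 = (273 - 15^2)/3 = 48/3 = 16, a_4 = floor((16 + 15)/16) = 1.
  m_5 = 16*1 - 15 = 1, d_5 = (273 - 1^2)/16 = 272/16 = 17, a_5 = floor((16 + 1)/17) = 1.
  m_6 = 17*1 - 1 = 16, d_6 = (273 - 16^2)/17 = 17/17 = 1, a_6 = floor((16 + 16)/1) = 32.
  m_7 = 1*32 - 16 = 16, d_7 = (273 - 16^2)/1 = 17/1 = 17: (m_7, d_7) = (m_1, d_1) = (16, 17), so from here the quotients repeat a_1, ..., a_6; the period length is 6.
Hence the expansion of sqrt(273) is a_0 = 16 followed by the repeating block 1, 1, 10, 1, 1, 32 (period 6).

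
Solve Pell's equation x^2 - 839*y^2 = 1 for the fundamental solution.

(x, y) = (840, 29)

First expand sqrt(839) as a continued fraction. With x_i = (sqrt(839) + m_i)/d_i and (m_0, d_0) = (0, 1): a_0 = floor(sqrt(839)) = 28, since 28^2 = 784 <= 839 < 841 = 29^2.
Iterate m_{i+1} = d_i*a_i - m_i, d_{i+1} = (839 - m_{i+1}^2)/d_i, a_{i+1} = floor((a_0 + m_{i+1})/d_{i+1}):
  m_1 = 1*28 - 0 = 28, d_1 = (839 - 28^2)/1 = 55/1 = 55, a_1 = floor((28 + 28)/55) = 1.
  m_2 = 55*1 - 28 = 27, d_2 = (839 - 27^2)/55 = 110/55 = 2, a_2 = floor((28 + 27)/2) = 27.
  m_3 = 2*27 - 27 = 27, d_3 = (839 - 27^2)/2 = 110/2 = 55, a_3 = floor((28 + 27)/55) = 1.
  m_4 = 55*1 - 27 = 28, d_4 = (839 - 28^2)/55 = 55/55 = 1, a_4 = floor((28 + 28)/1) = 56.
  m_5 = 1*56 - 28 = 28, d_5 = (839 - 28^2)/1 = 55/1 = 55: (m_5, d_5) = (m_1, d_1) = (28, 55), so from here the quotients repeat a_1, ..., a_4; the period length is 4.
So sqrt(839) = [28; (1, 27, 1, 56)] with period length k = 4.
k is even, so the fundamental solution of x^2 - 839y^2 = 1 is (p_{k-1}, q_{k-1}) = (p_3, q_3); compute convergents through index 3.
Convergents (p_i = a_i*p_{i-1} + p_{i-2}, q_i = a_i*q_{i-1} + q_{i-2} with p_{-2}=0, p_{-1}=1, q_{-2}=1, q_{-1}=0):
  i=0: a_0=28, p_0 = 28*1 + 0 = 28, q_0 = 28*0 + 1 = 1.
  i=1: a_1=1, p_1 = 1*28 + 1 = 29, q_1 = 1*1 + 0 = 1.
  i=2: a_2=27, p_2 = 27*29 + 28 = 811, q_2 = 27*1 + 1 = 28.
  i=3: a_3=1, p_3 = 1*811 + 29 = 840, q_3 = 1*28 + 1 = 29.
Check: 840^2 - 839*29^2 = 705600 - 705599 = 1, so (x, y) = (840, 29) solves the equation, and by the theorem it is the least positive solution.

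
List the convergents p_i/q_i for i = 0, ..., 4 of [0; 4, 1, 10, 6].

Using the convergent recurrence p_i = a_i*p_{i-1} + p_{i-2}, q_i = a_i*q_{i-1} + q_{i-2} with p_{-2}=0, p_{-1}=1, q_{-2}=1, q_{-1}=0:
  i=0: a_0=0, p_0 = 0*1 + 0 = 0, q_0 = 0*0 + 1 = 1.
  i=1: a_1=4, p_1 = 4*0 + 1 = 1, q_1 = 4*1 + 0 = 4.
  i=2: a_2=1, p_2 = 1*1 + 0 = 1, q_2 = 1*4 + 1 = 5.
  i=3: a_3=10, p_3 = 10*1 + 1 = 11, q_3 = 10*5 + 4 = 54.
  i=4: a_4=6, p_4 = 6*11 + 1 = 67, q_4 = 6*54 + 5 = 329.

0/1, 1/4, 1/5, 11/54, 67/329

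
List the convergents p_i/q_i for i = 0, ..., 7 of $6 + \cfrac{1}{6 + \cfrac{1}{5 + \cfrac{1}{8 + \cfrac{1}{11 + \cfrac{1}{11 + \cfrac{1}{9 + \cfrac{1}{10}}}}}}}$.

Using the convergent recurrence p_i = a_i*p_{i-1} + p_{i-2}, q_i = a_i*q_{i-1} + q_{i-2} with p_{-2}=0, p_{-1}=1, q_{-2}=1, q_{-1}=0:
  i=0: a_0=6, p_0 = 6*1 + 0 = 6, q_0 = 6*0 + 1 = 1.
  i=1: a_1=6, p_1 = 6*6 + 1 = 37, q_1 = 6*1 + 0 = 6.
  i=2: a_2=5, p_2 = 5*37 + 6 = 191, q_2 = 5*6 + 1 = 31.
  i=3: a_3=8, p_3 = 8*191 + 37 = 1565, q_3 = 8*31 + 6 = 254.
  i=4: a_4=11, p_4 = 11*1565 + 191 = 17406, q_4 = 11*254 + 31 = 2825.
  i=5: a_5=11, p_5 = 11*17406 + 1565 = 193031, q_5 = 11*2825 + 254 = 31329.
  i=6: a_6=9, p_6 = 9*193031 + 17406 = 1754685, q_6 = 9*31329 + 2825 = 284786.
  i=7: a_7=10, p_7 = 10*1754685 + 193031 = 17739881, q_7 = 10*284786 + 31329 = 2879189.

6/1, 37/6, 191/31, 1565/254, 17406/2825, 193031/31329, 1754685/284786, 17739881/2879189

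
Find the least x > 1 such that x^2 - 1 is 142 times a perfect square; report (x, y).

First expand sqrt(142) as a continued fraction. With x_i = (sqrt(142) + m_i)/d_i and (m_0, d_0) = (0, 1): a_0 = floor(sqrt(142)) = 11, since 11^2 = 121 <= 142 < 144 = 12^2.
Iterate m_{i+1} = d_i*a_i - m_i, d_{i+1} = (142 - m_{i+1}^2)/d_i, a_{i+1} = floor((a_0 + m_{i+1})/d_{i+1}):
  m_1 = 1*11 - 0 = 11, d_1 = (142 - 11^2)/1 = 21/1 = 21, a_1 = floor((11 + 11)/21) = 1.
  m_2 = 21*1 - 11 = 10, d_2 = (142 - 10^2)/21 = 42/21 = 2, a_2 = floor((11 + 10)/2) = 10.
  m_3 = 2*10 - 10 = 10, d_3 = (142 - 10^2)/2 = 42/2 = 21, a_3 = floor((11 + 10)/21) = 1.
  m_4 = 21*1 - 10 = 11, d_4 = (142 - 11^2)/21 = 21/21 = 1, a_4 = floor((11 + 11)/1) = 22.
  m_5 = 1*22 - 11 = 11, d_5 = (142 - 11^2)/1 = 21/1 = 21: (m_5, d_5) = (m_1, d_1) = (11, 21), so from here the quotients repeat a_1, ..., a_4; the period length is 4.
So sqrt(142) = [11; (1, 10, 1, 22)] with period length k = 4.
k is even, so the fundamental solution of x^2 - 142y^2 = 1 is (p_{k-1}, q_{k-1}) = (p_3, q_3); compute convergents through index 3.
Convergents (p_i = a_i*p_{i-1} + p_{i-2}, q_i = a_i*q_{i-1} + q_{i-2} with p_{-2}=0, p_{-1}=1, q_{-2}=1, q_{-1}=0):
  i=0: a_0=11, p_0 = 11*1 + 0 = 11, q_0 = 11*0 + 1 = 1.
  i=1: a_1=1, p_1 = 1*11 + 1 = 12, q_1 = 1*1 + 0 = 1.
  i=2: a_2=10, p_2 = 10*12 + 11 = 131, q_2 = 10*1 + 1 = 11.
  i=3: a_3=1, p_3 = 1*131 + 12 = 143, q_3 = 1*11 + 1 = 12.
Check: 143^2 - 142*12^2 = 20449 - 20448 = 1, so (x, y) = (143, 12) solves the equation, and by the theorem it is the least positive solution.

(x, y) = (143, 12)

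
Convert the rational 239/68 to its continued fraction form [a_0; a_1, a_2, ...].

Run the Euclidean algorithm on 239 and 68; the successive quotients are the partial quotients a_0, a_1, ... (each step inverts the fractional part left over by the previous one):
  239 = 3*68 + 35, so a_0 = 3.
  68 = 1*35 + 33, so a_1 = 1.
  35 = 1*33 + 2, so a_2 = 1.
  33 = 16*2 + 1, so a_3 = 16.
  2 = 2*1 + 0, so a_4 = 2.
The remainder reaches 0 after 5 divisions, so the expansion has 5 partial quotients, read off in order.

[3; 1, 1, 16, 2]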